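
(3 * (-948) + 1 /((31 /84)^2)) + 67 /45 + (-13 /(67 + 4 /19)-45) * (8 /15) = -157900046389 /55223865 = -2859.27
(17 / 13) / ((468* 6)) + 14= 511073 / 36504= 14.00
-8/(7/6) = -48/7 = -6.86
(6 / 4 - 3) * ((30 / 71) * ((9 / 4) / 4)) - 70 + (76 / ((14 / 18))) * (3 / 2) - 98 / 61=36190425 / 485072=74.61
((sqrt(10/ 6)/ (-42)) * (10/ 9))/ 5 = -sqrt(15)/ 567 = -0.01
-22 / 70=-0.31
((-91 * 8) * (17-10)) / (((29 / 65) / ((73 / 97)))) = -8595.99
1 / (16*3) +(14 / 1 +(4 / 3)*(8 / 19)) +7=21.58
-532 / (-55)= 532 / 55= 9.67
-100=-100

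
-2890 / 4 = -1445 / 2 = -722.50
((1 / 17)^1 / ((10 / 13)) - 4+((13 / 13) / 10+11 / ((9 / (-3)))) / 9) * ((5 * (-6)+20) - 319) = 3261706 / 2295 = 1421.22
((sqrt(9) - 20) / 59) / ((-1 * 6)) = 17 / 354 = 0.05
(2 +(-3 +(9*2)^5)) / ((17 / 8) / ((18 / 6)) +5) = 45349608 / 137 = 331019.04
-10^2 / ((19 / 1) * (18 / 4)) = -200 / 171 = -1.17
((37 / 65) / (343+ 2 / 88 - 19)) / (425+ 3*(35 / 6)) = 0.00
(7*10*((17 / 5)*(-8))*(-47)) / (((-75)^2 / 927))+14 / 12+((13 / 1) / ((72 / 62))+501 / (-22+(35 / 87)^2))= 54808422423797 / 3719092500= 14737.04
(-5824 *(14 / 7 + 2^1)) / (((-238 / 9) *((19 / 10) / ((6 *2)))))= 1797120 / 323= 5563.84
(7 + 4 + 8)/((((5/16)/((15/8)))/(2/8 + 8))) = 1881/2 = 940.50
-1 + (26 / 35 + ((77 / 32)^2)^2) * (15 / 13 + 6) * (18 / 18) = 116481503143 / 477102080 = 244.14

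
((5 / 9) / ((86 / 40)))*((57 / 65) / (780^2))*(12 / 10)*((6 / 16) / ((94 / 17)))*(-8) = -323 / 1332041100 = -0.00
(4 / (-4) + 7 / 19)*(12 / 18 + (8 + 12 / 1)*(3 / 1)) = -38.32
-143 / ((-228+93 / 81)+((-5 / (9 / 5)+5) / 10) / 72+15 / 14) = 0.63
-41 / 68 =-0.60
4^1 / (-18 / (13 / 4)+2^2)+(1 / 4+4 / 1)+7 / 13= 569 / 260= 2.19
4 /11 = 0.36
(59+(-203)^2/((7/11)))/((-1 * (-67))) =967.40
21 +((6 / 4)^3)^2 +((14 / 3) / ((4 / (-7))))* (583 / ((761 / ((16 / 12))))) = 24.05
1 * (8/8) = 1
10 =10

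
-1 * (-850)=850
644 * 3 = 1932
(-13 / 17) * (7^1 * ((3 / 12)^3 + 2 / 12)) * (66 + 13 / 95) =-4002271 / 62016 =-64.54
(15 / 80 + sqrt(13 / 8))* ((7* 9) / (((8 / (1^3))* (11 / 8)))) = 189 / 176 + 63* sqrt(26) / 44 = 8.37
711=711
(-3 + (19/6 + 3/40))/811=29/97320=0.00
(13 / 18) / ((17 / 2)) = 13 / 153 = 0.08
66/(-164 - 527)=-0.10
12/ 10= 6/ 5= 1.20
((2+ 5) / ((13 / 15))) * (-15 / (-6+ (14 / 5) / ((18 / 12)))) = 23625 / 806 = 29.31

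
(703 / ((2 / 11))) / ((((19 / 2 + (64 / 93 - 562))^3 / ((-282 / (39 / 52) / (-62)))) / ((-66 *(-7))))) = -69709983213024 / 1081214467788853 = -0.06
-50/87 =-0.57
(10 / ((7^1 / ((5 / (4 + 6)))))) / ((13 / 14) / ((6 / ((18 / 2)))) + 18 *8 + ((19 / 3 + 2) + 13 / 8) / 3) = 360 / 74951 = 0.00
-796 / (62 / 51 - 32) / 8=10149 / 3140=3.23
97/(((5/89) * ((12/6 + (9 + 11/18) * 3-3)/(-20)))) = -207192/167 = -1240.67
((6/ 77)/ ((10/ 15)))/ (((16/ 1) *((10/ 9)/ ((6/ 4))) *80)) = 243/ 1971200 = 0.00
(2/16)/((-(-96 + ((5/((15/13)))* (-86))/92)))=69/55228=0.00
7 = 7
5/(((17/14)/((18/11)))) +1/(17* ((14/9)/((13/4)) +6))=956367/141746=6.75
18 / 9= 2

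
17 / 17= 1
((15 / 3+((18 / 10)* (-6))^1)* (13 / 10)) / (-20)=377 / 1000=0.38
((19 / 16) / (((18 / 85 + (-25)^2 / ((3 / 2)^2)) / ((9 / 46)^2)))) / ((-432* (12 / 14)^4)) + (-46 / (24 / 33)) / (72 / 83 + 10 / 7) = -27.55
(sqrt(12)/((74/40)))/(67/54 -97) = -2160 * sqrt(3)/191327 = -0.02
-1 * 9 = -9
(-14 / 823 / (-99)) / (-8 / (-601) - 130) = -4207 / 3182573097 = -0.00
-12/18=-2/3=-0.67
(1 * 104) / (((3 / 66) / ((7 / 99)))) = 1456 / 9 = 161.78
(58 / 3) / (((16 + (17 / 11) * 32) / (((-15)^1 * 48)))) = -638 / 3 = -212.67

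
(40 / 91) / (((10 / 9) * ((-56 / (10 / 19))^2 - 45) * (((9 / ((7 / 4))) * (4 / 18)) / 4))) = 0.00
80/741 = 0.11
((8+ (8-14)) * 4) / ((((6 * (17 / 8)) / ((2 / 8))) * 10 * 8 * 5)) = 1 / 2550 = 0.00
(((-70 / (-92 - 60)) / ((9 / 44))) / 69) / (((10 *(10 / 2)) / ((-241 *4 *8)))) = -296912 / 58995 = -5.03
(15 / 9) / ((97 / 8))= 0.14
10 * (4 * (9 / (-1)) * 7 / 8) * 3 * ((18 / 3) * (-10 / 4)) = 14175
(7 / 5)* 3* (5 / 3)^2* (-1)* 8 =-280 / 3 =-93.33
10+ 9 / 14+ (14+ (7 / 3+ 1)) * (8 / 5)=8059 / 210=38.38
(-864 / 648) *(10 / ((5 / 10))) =-80 / 3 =-26.67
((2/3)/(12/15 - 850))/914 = -0.00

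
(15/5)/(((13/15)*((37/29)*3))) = 435/481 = 0.90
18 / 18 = 1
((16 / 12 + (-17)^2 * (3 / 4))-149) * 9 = 2487 / 4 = 621.75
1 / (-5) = -1 / 5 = -0.20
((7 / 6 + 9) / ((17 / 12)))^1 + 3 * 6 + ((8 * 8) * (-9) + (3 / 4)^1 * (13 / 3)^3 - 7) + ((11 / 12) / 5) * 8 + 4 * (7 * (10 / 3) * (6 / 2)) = -658907 / 3060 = -215.33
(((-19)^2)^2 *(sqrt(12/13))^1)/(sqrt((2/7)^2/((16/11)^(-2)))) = 10034717 *sqrt(39)/208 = 301282.63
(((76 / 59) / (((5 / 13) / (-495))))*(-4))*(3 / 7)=1173744 / 413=2842.00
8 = 8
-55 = -55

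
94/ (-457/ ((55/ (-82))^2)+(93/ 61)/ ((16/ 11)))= -0.09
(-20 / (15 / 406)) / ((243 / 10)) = -16240 / 729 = -22.28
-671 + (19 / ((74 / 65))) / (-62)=-3079783 / 4588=-671.27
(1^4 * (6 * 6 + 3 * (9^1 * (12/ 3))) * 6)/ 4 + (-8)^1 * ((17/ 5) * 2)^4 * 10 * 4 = -85498504/ 125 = -683988.03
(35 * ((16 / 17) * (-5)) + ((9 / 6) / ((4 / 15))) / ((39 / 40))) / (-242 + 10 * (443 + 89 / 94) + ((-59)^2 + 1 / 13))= -1650875 / 79757047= -0.02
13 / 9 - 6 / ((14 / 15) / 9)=-3554 / 63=-56.41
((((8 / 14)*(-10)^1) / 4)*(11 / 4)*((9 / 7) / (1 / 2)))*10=-4950 / 49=-101.02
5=5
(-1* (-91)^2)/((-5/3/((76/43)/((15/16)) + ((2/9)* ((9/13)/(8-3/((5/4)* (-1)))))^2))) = 6807904621/726700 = 9368.25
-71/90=-0.79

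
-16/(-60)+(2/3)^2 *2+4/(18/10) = 152/45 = 3.38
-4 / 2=-2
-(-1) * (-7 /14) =-1 /2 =-0.50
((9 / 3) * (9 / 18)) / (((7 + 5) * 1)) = 1 / 8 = 0.12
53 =53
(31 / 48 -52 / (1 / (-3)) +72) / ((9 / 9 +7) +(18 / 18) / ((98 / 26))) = 107555 / 3888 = 27.66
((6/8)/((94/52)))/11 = 39/1034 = 0.04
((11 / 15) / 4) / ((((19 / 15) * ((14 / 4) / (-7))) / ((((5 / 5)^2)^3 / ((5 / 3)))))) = -33 / 190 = -0.17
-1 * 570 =-570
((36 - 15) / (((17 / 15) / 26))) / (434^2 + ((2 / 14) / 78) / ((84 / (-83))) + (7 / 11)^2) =45450765360 / 17769966498269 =0.00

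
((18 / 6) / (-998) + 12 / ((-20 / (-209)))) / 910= 625731 / 4540900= 0.14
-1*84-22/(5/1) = -442/5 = -88.40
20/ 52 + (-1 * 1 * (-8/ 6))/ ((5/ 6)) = 129/ 65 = 1.98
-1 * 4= -4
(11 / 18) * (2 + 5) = 77 / 18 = 4.28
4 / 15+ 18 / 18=19 / 15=1.27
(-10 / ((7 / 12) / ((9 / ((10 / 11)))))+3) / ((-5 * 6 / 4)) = 778 / 35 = 22.23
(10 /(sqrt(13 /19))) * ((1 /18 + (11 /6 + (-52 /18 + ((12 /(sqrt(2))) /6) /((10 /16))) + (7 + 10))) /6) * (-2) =16 * sqrt(247) * (-10 - sqrt(2)) /39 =-73.60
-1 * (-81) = 81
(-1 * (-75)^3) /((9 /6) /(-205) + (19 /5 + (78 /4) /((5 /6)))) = 172968750 /11149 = 15514.28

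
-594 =-594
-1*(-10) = 10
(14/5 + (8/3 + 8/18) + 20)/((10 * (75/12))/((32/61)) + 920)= 74624/2992725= 0.02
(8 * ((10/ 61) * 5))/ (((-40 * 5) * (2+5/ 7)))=-14/ 1159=-0.01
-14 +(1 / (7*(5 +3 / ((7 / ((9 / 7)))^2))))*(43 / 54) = -9244739 / 661392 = -13.98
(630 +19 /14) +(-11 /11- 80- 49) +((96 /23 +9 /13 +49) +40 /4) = 2366025 /4186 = 565.22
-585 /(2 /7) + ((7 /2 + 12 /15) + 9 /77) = -786587 /385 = -2043.08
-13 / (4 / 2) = -13 / 2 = -6.50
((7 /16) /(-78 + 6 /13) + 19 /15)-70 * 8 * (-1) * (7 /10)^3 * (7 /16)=4913051 /57600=85.30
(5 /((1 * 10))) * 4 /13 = 2 /13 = 0.15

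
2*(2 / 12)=1 / 3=0.33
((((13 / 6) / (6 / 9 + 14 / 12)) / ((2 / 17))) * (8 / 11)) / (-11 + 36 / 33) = -884 / 1199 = -0.74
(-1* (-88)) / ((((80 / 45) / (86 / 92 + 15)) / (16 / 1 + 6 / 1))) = 798237 / 46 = 17352.98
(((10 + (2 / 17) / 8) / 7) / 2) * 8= 681 / 119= 5.72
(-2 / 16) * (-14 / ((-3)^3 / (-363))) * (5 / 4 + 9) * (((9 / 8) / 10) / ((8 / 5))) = 34727 / 2048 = 16.96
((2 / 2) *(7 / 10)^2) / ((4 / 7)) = 343 / 400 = 0.86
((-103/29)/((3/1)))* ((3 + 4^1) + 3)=-1030/87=-11.84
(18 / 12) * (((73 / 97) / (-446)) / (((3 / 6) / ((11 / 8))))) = -0.01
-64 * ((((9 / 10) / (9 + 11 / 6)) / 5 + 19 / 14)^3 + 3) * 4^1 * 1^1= -2107200277000864 / 1471818359375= -1431.70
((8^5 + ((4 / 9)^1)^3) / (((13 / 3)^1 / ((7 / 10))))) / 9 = 83607776 / 142155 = 588.15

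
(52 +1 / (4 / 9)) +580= 2537 / 4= 634.25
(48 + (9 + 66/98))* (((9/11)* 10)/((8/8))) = 254340/539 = 471.87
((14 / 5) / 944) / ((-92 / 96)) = -21 / 6785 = -0.00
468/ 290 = 234/ 145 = 1.61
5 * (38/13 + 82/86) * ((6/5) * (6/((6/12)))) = 156024/559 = 279.11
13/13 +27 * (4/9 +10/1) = 283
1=1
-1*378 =-378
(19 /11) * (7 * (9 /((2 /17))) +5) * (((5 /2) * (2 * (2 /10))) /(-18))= -20539 /396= -51.87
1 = 1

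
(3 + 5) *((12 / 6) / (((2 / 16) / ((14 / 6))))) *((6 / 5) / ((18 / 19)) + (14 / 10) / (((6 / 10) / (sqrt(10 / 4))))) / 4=4256 / 45 + 784 *sqrt(10) / 9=370.05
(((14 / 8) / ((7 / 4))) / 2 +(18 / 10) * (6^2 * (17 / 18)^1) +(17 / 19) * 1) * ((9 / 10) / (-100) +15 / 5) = 35571963 / 190000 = 187.22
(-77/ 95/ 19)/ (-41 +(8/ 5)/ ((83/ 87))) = 6391/ 5891159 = 0.00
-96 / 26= -48 / 13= -3.69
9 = 9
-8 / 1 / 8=-1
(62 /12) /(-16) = -0.32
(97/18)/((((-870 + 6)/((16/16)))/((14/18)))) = -679/139968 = -0.00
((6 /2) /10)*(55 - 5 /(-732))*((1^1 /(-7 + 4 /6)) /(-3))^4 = 8053 /63596648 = 0.00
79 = 79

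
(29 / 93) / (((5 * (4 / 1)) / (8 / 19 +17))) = 9599 / 35340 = 0.27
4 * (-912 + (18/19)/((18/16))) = -69248/19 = -3644.63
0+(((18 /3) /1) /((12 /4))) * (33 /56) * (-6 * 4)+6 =-156 /7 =-22.29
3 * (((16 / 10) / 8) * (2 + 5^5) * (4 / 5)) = 37524 / 25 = 1500.96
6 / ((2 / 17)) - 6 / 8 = 201 / 4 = 50.25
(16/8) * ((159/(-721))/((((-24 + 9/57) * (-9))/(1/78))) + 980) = 74898892153/38213721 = 1960.00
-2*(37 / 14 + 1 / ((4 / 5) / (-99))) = 3391 / 14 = 242.21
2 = 2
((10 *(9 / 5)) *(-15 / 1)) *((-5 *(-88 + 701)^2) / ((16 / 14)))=443877131.25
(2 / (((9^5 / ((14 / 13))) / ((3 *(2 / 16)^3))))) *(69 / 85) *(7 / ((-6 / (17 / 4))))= -1127 / 1310100480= -0.00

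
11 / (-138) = -11 / 138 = -0.08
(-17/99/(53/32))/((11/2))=-0.02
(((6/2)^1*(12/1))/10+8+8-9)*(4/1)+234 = 276.40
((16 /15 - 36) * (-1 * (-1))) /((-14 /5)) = 262 /21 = 12.48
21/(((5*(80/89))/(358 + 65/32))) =21532749/12800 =1682.25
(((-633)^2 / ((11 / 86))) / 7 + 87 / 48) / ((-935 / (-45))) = 4962152673 / 230384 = 21538.62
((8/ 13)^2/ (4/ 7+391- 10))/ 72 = 56/ 4062591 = 0.00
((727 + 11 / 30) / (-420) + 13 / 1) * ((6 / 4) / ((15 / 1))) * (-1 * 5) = -141979 / 25200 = -5.63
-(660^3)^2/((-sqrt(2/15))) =41326975008000000 * sqrt(30) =226357164453338428.02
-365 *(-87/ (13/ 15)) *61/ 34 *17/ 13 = 29055825/ 338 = 85963.98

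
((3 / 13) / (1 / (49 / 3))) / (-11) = -49 / 143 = -0.34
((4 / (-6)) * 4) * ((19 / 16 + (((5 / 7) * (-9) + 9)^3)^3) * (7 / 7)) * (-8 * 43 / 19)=546016642680412 / 2300155599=237382.48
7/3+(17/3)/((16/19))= 145/16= 9.06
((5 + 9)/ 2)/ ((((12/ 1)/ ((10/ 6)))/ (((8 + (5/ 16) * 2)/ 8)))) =805/ 768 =1.05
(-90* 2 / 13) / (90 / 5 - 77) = 180 / 767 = 0.23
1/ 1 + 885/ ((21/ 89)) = 26262/ 7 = 3751.71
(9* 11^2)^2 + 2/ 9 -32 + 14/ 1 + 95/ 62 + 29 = 1185933.75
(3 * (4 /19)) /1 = 0.63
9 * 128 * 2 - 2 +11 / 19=43749 / 19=2302.58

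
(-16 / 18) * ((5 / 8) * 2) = -10 / 9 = -1.11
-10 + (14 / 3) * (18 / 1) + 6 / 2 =77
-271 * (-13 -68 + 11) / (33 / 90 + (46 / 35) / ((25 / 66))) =99592500 / 20141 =4944.76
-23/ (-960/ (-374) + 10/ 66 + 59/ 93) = -133331/ 19436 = -6.86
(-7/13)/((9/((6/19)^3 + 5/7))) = -0.04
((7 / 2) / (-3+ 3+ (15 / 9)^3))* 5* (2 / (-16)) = -189 / 400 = -0.47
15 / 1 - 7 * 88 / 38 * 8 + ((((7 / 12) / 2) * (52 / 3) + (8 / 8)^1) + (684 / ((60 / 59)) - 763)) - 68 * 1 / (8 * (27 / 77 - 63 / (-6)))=-190314953 / 952470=-199.81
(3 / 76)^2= 9 / 5776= 0.00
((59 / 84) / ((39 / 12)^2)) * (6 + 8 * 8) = 2360 / 507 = 4.65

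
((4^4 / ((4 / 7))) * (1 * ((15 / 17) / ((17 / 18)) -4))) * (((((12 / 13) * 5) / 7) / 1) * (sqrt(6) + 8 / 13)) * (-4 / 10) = 10887168 / 48841 + 1360896 * sqrt(6) / 3757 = 1110.19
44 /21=2.10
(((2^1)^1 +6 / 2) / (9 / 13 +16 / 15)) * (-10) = -9750 / 343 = -28.43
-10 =-10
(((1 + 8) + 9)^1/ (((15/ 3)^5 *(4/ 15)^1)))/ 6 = 9/ 2500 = 0.00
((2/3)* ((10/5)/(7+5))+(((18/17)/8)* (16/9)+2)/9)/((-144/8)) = -55/2754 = -0.02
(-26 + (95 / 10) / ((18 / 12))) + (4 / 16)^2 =-941 / 48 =-19.60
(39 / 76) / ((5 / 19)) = 39 / 20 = 1.95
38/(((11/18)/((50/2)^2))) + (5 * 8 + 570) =434210/11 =39473.64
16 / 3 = 5.33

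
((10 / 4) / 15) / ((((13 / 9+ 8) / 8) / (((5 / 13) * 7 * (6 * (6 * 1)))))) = 3024 / 221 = 13.68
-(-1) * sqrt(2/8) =1/2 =0.50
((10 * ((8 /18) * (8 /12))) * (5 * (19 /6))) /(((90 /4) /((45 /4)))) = 1900 /81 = 23.46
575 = 575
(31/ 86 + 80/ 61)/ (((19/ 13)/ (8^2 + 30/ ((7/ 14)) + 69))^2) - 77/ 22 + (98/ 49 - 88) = 27522329907/ 946903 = 29065.63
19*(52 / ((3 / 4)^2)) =15808 / 9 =1756.44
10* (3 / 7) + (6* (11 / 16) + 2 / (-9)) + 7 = 7655 / 504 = 15.19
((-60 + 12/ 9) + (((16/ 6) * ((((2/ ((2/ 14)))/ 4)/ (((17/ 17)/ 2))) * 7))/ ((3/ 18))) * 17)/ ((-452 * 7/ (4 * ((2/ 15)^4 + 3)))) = -6046476928/ 120133125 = -50.33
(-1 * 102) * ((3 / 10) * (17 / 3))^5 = -72412707 / 50000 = -1448.25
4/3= 1.33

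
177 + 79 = 256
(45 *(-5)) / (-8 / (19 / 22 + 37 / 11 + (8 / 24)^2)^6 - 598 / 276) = 108473273669547587070 / 1045135895554990961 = 103.79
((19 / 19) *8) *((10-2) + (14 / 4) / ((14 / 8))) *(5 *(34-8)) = 10400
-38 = -38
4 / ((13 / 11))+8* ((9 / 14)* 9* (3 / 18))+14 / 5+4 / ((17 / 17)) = 8144 / 455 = 17.90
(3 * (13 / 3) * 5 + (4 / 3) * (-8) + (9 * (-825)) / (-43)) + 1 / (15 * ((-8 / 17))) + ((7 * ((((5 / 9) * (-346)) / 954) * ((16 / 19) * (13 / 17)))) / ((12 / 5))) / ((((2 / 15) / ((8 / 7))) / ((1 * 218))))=-1145490138023 / 2385019080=-480.29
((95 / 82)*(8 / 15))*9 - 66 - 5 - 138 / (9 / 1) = -9935 / 123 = -80.77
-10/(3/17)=-170/3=-56.67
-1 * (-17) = 17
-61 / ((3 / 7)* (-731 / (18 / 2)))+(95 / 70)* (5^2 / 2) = 383093 / 20468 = 18.72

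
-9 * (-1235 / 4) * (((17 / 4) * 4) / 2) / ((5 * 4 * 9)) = 4199 / 32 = 131.22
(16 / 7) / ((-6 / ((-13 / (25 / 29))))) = 5.74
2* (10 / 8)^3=125 / 32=3.91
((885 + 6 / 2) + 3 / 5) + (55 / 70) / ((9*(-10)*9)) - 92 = 9033433 / 11340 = 796.60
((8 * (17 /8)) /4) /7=17 /28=0.61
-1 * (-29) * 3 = 87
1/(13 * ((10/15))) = 3/26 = 0.12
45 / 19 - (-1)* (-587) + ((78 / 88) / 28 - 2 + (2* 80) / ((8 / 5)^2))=-12268131 / 23408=-524.10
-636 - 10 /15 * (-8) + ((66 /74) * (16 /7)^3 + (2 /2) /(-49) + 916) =11268223 /38073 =295.96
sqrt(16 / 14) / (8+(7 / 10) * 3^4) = 20 * sqrt(14) / 4529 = 0.02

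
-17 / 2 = -8.50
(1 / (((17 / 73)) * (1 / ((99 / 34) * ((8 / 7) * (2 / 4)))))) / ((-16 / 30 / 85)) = -542025 / 476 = -1138.71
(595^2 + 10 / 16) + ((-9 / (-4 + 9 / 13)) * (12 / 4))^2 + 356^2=7112411565 / 14792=480828.26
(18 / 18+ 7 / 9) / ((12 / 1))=4 / 27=0.15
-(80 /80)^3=-1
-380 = -380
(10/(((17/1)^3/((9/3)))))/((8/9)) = 135/19652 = 0.01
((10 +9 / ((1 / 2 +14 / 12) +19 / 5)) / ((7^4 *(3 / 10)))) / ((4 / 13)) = 62075 / 1181292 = 0.05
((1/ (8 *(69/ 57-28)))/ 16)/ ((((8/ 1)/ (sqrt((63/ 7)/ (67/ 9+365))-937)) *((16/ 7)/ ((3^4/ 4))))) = 10094301/ 33357824-96957 *sqrt(838)/ 55907713024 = 0.30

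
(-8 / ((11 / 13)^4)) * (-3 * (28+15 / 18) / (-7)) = -19764212 / 102487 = -192.85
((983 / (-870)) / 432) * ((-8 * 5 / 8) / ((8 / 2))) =983 / 300672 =0.00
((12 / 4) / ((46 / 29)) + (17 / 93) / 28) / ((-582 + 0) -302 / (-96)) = -0.00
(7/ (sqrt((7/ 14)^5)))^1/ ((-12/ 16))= -112*sqrt(2)/ 3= -52.80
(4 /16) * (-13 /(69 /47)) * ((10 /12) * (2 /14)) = -3055 /11592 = -0.26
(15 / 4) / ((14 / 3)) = 45 / 56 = 0.80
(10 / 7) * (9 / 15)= 0.86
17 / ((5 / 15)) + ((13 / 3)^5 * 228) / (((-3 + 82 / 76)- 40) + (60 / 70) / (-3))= -7459680551 / 909387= -8202.98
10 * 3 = 30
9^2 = 81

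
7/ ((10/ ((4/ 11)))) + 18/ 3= 344/ 55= 6.25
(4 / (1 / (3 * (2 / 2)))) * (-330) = -3960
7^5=16807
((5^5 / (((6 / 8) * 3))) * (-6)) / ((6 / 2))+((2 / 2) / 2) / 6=-99997 / 36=-2777.69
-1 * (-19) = 19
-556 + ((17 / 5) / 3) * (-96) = -3324 / 5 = -664.80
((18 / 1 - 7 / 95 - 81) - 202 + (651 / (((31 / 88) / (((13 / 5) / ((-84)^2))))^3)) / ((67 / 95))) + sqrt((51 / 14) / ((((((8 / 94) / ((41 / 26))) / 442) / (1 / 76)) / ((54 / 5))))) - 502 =-766505620701635833 / 999259442130600 + 153 * sqrt(1281455) / 2660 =-701.96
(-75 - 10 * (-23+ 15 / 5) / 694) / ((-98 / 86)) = 1114775 / 17003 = 65.56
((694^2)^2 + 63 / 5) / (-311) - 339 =-745894990.15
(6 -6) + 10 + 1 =11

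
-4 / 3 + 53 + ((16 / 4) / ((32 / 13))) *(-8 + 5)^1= 1123 / 24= 46.79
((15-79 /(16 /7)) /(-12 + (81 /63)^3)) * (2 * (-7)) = -27.74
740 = 740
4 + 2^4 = 20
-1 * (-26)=26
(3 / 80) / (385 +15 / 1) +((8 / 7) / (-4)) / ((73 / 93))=-5950467 / 16352000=-0.36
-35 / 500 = -7 / 100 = -0.07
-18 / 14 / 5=-9 / 35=-0.26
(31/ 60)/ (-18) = -31/ 1080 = -0.03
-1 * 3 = -3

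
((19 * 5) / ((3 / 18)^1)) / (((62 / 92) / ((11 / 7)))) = 288420 / 217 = 1329.12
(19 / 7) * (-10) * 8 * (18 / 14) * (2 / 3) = -9120 / 49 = -186.12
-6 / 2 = -3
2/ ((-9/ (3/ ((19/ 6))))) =-4/ 19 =-0.21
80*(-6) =-480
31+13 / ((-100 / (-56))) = 957 / 25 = 38.28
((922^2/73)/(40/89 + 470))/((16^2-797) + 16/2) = -37828738/814559915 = -0.05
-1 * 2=-2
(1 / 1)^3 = 1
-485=-485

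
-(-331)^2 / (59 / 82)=-8984002 / 59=-152271.22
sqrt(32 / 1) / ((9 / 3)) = 4 * sqrt(2) / 3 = 1.89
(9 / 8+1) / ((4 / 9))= 153 / 32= 4.78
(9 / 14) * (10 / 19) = 45 / 133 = 0.34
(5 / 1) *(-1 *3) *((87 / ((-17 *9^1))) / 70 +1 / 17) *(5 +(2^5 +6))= -7783 / 238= -32.70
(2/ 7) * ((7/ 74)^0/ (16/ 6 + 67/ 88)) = 528/ 6335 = 0.08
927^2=859329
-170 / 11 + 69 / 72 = -3827 / 264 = -14.50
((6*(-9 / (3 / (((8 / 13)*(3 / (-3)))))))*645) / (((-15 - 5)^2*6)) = 387 / 130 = 2.98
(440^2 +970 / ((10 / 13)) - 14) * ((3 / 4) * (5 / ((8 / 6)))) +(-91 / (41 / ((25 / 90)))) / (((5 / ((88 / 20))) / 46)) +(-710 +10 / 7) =113088628873 / 206640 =547273.66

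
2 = 2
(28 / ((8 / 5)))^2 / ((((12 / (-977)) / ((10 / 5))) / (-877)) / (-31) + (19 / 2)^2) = 6507616255 / 1917754663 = 3.39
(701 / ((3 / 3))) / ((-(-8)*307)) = 701 / 2456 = 0.29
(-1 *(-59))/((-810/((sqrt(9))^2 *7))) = -413/90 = -4.59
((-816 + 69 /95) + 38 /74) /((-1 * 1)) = 2863882 /3515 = 814.76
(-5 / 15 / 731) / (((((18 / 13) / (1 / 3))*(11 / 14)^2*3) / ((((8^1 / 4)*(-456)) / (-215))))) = -387296 / 1540374165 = -0.00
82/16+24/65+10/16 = 1591/260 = 6.12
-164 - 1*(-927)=763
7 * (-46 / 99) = -322 / 99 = -3.25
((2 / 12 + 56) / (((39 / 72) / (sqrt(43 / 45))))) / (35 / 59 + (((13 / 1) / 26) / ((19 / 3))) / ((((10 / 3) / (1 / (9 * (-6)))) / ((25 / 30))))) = 170.97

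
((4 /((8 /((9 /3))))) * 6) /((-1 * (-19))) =9 /19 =0.47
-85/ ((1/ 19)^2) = -30685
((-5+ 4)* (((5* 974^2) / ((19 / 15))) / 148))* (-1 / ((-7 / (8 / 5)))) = -28460280 / 4921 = -5783.43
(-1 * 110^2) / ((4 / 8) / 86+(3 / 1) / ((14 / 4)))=-14568400 / 1039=-14021.56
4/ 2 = 2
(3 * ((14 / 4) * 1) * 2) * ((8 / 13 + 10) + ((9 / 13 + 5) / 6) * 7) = 4711 / 13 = 362.38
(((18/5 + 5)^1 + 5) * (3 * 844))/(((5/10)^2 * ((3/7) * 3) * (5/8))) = 12855808/75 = 171410.77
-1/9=-0.11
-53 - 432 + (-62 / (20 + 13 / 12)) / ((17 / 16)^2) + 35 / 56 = -284852087 / 584936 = -486.98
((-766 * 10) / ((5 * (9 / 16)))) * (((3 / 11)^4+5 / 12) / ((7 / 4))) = -1818226624 / 2767149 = -657.08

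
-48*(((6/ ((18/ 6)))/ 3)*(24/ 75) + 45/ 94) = -39032/ 1175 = -33.22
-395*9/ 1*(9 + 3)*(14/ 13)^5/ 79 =-290424960/ 371293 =-782.20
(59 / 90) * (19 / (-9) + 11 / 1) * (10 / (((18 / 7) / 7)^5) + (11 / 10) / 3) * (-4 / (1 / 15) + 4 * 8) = -5834544609754 / 23914845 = -243971.67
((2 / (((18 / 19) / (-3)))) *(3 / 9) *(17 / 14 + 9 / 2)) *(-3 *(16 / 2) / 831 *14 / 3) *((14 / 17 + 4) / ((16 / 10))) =623200 / 127143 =4.90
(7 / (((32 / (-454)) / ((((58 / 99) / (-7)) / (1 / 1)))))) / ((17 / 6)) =6583 / 2244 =2.93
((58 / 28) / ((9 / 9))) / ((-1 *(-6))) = 29 / 84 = 0.35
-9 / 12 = -3 / 4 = -0.75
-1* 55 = -55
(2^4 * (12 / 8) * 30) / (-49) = -14.69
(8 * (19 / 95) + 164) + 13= 178.60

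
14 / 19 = 0.74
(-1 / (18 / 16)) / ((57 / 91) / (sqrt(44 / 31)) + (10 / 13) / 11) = 2242240 / 9794781 - 304304 * sqrt(341) / 3264927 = -1.49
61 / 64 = 0.95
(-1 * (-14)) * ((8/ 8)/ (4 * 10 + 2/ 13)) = 91/ 261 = 0.35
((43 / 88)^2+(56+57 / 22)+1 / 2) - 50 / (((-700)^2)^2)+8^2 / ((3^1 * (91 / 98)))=82.30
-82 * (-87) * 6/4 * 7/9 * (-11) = -91553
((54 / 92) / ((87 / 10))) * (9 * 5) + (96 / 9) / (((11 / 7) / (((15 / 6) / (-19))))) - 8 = -2449517 / 418209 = -5.86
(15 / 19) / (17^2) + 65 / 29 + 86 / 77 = 41210504 / 12261403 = 3.36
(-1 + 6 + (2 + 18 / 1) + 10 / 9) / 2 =235 / 18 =13.06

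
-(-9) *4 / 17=36 / 17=2.12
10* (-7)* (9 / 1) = -630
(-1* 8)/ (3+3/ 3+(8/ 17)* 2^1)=-34/ 21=-1.62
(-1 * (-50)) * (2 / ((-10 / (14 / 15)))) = -28 / 3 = -9.33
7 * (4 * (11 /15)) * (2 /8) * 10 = 154 /3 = 51.33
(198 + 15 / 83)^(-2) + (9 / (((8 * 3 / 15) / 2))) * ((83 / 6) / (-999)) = -12474225791 / 80088601896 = -0.16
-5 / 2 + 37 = 34.50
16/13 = 1.23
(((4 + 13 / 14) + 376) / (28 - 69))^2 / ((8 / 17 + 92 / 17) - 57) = -483495113 / 286314644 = -1.69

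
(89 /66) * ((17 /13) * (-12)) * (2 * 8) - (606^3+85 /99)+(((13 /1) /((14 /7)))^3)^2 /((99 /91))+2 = -555300168377 /2496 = -222476029.00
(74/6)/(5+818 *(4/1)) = 37/9831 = 0.00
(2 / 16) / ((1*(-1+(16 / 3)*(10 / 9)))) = 27 / 1064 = 0.03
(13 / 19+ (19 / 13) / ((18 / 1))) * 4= 6806 / 2223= 3.06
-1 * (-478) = 478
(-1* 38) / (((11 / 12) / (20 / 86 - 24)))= 466032 / 473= 985.27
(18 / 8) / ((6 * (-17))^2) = 1 / 4624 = 0.00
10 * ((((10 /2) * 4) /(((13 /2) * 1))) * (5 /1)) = 2000 /13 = 153.85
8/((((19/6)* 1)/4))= 10.11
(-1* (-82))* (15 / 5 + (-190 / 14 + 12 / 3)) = -3772 / 7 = -538.86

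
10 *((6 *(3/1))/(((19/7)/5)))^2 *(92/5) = 73029600/361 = 202298.06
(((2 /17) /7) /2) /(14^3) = 1 /326536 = 0.00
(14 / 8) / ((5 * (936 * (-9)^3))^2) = 7 / 46559333433600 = 0.00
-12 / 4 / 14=-3 / 14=-0.21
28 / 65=0.43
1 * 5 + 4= 9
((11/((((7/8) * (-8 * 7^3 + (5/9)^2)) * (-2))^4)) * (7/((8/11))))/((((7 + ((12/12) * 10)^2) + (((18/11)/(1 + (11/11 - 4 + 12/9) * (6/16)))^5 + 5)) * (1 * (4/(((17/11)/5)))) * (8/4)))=1296418165725177/285361871724318168739355601862300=0.00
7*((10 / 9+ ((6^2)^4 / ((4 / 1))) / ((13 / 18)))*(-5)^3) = -59521505750 / 117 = -508730818.38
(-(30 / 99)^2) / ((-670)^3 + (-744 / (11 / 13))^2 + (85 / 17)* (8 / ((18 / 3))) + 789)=100 / 326688112263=0.00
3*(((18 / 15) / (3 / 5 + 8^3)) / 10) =9 / 12815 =0.00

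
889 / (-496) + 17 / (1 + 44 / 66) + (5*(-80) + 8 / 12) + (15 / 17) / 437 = -21607038323 / 55271760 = -390.92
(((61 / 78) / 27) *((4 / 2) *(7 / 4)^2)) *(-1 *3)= -2989 / 5616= -0.53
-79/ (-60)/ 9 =79/ 540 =0.15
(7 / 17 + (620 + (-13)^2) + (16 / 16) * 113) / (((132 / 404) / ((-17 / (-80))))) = 1549441 / 2640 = 586.91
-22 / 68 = -11 / 34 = -0.32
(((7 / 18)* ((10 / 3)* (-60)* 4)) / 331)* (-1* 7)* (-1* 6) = -39200 / 993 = -39.48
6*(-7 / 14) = -3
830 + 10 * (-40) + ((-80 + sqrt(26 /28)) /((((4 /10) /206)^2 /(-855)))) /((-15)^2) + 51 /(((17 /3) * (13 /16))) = 1048174934 /13 - 1007855 * sqrt(182) /14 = 79657647.70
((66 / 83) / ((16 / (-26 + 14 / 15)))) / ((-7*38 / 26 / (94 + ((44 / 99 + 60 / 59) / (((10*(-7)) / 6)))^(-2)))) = 638377846249 / 33237104320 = 19.21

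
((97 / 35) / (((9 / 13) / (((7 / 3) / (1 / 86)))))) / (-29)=-108446 / 3915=-27.70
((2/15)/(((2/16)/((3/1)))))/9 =16/45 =0.36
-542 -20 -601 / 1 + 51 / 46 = -53447 / 46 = -1161.89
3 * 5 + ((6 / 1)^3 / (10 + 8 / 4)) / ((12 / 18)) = 42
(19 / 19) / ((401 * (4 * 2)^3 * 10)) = 1 / 2053120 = 0.00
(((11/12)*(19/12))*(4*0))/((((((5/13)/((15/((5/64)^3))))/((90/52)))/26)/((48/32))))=0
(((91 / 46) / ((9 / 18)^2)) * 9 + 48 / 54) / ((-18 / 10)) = -40.06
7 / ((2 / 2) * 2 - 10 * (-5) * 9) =7 / 452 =0.02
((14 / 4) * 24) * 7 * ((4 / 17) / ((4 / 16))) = 9408 / 17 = 553.41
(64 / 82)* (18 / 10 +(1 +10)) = 2048 / 205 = 9.99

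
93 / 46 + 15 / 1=783 / 46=17.02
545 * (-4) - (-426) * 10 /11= -19720 /11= -1792.73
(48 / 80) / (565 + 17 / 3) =9 / 8560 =0.00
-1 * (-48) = 48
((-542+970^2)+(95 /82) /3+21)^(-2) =60516 /53515109106222241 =0.00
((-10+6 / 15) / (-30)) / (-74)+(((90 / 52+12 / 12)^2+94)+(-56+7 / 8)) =57937517 / 1250600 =46.33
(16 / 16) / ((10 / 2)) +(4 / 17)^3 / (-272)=83501 / 417605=0.20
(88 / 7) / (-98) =-0.13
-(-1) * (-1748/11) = -1748/11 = -158.91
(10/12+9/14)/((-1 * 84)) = -31/1764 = -0.02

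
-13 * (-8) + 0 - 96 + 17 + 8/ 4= 27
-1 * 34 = -34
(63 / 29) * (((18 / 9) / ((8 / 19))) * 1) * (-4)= -41.28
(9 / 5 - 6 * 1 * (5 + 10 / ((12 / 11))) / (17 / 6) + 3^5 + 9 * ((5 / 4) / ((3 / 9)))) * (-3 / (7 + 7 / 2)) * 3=-213.04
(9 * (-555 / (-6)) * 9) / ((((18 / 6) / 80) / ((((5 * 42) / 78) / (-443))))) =-6993000 / 5759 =-1214.27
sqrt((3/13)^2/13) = 0.06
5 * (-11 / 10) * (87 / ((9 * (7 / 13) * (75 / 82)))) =-170027 / 1575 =-107.95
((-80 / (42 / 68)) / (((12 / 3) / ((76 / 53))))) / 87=-51680 / 96831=-0.53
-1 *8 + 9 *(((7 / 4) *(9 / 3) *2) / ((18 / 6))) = 47 / 2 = 23.50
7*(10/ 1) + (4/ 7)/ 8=70.07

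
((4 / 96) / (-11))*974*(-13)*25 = 158275 / 132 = 1199.05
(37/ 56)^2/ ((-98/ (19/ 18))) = -26011/ 5531904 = -0.00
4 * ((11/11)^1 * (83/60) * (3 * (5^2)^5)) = 162109375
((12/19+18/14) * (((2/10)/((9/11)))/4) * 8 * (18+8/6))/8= 5423/2394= 2.27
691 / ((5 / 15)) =2073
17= 17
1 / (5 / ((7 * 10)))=14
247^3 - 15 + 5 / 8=120553669 / 8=15069208.62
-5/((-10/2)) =1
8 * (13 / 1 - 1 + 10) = 176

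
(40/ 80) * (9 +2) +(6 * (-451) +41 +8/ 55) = -292529/ 110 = -2659.35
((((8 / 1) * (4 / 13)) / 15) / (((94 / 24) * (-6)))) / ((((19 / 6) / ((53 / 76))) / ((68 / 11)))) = -115328 / 12131405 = -0.01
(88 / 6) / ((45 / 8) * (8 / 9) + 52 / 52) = 22 / 9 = 2.44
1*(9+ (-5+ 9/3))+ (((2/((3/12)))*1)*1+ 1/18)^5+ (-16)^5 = -1917245087567/1889568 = -1014647.31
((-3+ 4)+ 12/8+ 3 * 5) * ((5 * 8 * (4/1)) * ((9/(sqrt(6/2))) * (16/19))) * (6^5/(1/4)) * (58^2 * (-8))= -10255775664399.52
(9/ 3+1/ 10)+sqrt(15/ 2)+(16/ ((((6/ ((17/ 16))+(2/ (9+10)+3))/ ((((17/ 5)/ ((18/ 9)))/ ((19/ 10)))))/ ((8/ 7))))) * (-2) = -126381/ 197890+sqrt(30)/ 2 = 2.10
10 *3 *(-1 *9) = -270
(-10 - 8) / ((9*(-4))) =1 / 2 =0.50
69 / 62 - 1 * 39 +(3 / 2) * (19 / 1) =-291 / 31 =-9.39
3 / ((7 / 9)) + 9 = 90 / 7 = 12.86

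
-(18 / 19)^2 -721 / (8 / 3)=-783435 / 2888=-271.27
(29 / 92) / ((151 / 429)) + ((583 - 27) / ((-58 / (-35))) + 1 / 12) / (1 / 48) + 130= 6542464781 / 402868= 16239.72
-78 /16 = -39 /8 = -4.88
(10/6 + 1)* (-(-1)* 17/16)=17/6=2.83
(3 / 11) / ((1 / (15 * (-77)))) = -315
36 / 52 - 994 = -12913 / 13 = -993.31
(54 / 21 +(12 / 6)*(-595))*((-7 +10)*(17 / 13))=-423912 / 91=-4658.37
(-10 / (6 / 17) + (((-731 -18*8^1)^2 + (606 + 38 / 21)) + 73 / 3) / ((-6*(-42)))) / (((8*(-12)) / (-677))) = 899364035 / 42336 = 21243.48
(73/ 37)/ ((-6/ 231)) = -5621/ 74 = -75.96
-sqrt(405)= -9 * sqrt(5)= -20.12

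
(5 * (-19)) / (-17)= 95 / 17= 5.59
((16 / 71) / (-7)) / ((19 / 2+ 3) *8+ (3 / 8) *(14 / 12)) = -256 / 798679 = -0.00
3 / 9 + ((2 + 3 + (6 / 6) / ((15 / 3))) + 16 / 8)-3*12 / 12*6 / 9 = 83 / 15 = 5.53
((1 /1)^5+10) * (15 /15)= 11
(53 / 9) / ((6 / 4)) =106 / 27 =3.93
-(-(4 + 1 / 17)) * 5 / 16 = 345 / 272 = 1.27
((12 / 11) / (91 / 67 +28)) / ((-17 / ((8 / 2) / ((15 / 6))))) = -6432 / 1839145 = -0.00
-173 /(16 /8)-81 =-335 /2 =-167.50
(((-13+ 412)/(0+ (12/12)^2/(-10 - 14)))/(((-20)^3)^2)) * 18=-10773/4000000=-0.00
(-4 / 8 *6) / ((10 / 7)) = -21 / 10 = -2.10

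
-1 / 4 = -0.25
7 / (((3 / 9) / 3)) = 63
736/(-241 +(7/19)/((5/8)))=-3040/993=-3.06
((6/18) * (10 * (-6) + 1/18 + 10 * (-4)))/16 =-1799/864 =-2.08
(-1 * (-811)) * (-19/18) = -15409/18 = -856.06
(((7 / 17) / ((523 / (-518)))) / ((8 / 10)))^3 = -744909349625 / 5622659935768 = -0.13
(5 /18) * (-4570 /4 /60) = -2285 /432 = -5.29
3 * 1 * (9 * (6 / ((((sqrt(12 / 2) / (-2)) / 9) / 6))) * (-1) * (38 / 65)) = 110808 * sqrt(6) / 65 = 4175.74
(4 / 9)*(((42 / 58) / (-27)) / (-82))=14 / 96309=0.00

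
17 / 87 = 0.20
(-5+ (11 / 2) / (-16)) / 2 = -171 / 64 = -2.67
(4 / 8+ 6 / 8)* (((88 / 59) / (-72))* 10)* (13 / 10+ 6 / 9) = -55 / 108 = -0.51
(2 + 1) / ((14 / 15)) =45 / 14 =3.21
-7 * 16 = -112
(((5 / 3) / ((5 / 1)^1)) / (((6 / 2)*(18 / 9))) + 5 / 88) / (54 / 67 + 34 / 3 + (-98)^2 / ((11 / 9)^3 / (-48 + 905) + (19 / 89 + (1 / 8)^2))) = 700979648069 / 259154852069429184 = 0.00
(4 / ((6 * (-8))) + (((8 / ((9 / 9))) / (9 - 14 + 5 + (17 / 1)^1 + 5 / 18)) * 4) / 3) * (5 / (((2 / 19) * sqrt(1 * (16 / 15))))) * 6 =189335 * sqrt(15) / 4976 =147.37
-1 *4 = -4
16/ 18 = 8/ 9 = 0.89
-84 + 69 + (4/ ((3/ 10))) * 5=155/ 3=51.67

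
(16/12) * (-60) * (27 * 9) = -19440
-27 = -27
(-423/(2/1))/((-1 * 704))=423/1408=0.30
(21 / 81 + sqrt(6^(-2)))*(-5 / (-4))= 115 / 216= 0.53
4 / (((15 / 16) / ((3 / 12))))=1.07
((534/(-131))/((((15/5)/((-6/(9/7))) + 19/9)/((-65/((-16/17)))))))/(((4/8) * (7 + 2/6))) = -11152323/213268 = -52.29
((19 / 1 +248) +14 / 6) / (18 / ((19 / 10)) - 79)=-15352 / 3963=-3.87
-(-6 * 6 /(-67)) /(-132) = 3 /737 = 0.00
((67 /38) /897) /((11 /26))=67 /14421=0.00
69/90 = 23/30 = 0.77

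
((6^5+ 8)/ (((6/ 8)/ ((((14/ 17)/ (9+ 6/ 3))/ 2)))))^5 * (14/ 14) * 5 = 2459089284384766619193180160/ 55566661698801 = 44254760124231.61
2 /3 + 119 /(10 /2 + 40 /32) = 1478 /75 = 19.71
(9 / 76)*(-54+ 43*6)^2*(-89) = -8333604 / 19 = -438610.74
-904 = -904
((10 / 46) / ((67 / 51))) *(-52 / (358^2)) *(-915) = 3033225 / 49375181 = 0.06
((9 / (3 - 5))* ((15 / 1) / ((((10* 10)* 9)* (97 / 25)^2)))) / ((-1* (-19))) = -375 / 1430168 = -0.00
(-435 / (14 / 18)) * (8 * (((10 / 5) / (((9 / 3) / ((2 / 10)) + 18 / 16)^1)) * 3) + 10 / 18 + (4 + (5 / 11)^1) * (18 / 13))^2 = -52624.62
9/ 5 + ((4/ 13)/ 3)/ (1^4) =1.90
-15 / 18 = -5 / 6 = -0.83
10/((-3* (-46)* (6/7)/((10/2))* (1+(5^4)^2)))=175/161719164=0.00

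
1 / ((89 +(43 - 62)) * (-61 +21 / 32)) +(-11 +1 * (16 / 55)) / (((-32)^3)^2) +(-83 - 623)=-563569809551883177 / 798257252925440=-706.00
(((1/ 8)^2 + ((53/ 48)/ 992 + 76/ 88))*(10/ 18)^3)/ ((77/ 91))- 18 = -74853557017/ 4200159744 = -17.82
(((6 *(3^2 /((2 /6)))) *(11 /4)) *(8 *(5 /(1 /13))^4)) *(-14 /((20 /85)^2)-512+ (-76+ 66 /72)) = -106875672564375 /2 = -53437836282187.50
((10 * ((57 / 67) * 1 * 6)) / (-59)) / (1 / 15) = -12.98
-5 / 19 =-0.26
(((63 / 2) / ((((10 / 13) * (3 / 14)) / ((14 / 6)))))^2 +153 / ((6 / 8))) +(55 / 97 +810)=1938461357 / 9700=199841.38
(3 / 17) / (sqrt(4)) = 3 / 34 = 0.09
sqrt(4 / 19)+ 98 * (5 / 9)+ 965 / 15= 2 * sqrt(19) / 19+ 1069 / 9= 119.24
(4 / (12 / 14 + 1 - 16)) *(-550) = 1400 / 9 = 155.56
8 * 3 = 24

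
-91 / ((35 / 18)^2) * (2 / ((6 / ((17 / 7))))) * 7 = -23868 / 175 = -136.39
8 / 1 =8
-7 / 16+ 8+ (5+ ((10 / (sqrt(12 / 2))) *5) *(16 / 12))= 201 / 16+ 100 *sqrt(6) / 9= 39.78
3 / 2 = 1.50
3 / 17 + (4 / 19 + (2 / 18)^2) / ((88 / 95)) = 50539 / 121176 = 0.42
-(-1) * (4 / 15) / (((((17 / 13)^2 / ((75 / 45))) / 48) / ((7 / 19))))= 75712 / 16473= 4.60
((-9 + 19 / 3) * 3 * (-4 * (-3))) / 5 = -96 / 5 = -19.20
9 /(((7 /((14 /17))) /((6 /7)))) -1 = -11 /119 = -0.09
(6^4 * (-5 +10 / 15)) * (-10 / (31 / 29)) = 52536.77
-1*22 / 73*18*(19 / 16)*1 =-1881 / 292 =-6.44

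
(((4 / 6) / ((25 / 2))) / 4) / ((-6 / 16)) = -8 / 225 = -0.04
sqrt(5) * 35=35 * sqrt(5)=78.26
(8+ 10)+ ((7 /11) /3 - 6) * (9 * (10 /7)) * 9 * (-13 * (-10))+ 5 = -6702329 /77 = -87043.23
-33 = -33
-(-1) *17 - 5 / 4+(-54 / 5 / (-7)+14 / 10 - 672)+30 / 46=-2101549 / 3220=-652.65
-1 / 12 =-0.08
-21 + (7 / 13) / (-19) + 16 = -1242 / 247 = -5.03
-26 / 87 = -0.30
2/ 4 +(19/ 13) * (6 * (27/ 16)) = 1591/ 104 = 15.30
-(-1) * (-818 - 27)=-845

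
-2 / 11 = -0.18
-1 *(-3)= 3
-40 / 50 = -4 / 5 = -0.80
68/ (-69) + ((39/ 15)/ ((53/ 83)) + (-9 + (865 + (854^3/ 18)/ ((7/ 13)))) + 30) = 3525077319683/ 54855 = 64261732.20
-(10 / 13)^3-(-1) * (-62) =-137214 / 2197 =-62.46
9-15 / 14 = 111 / 14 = 7.93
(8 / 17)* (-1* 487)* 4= -15584 / 17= -916.71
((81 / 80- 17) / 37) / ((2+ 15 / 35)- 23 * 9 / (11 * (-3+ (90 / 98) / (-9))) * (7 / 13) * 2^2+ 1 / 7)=-24325301 / 880332120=-0.03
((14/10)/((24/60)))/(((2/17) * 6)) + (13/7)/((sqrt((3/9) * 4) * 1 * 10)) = 13 * sqrt(3)/140 + 119/24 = 5.12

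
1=1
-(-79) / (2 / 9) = 711 / 2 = 355.50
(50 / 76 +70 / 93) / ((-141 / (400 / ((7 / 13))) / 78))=-336986000 / 581343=-579.67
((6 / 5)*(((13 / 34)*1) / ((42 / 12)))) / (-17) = -78 / 10115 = -0.01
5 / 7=0.71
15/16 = 0.94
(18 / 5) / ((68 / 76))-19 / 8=1121 / 680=1.65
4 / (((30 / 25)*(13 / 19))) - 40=-1370 / 39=-35.13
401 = 401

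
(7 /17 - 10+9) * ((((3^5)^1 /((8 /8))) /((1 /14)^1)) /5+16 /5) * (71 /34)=-242678 /289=-839.72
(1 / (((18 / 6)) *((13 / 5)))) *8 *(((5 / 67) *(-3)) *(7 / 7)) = -200 / 871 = -0.23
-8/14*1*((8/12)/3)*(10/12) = -20/189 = -0.11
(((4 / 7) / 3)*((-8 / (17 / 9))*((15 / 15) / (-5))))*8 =1.29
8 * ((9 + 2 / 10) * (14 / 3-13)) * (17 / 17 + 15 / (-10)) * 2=1840 / 3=613.33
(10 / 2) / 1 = 5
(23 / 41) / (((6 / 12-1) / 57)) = -2622 / 41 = -63.95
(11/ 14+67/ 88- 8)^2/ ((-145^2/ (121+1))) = -38553525/ 159561248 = -0.24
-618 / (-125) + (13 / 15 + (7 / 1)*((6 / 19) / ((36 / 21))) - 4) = 44177 / 14250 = 3.10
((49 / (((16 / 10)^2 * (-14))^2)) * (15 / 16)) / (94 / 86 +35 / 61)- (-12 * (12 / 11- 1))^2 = -162062008167 / 138677321728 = -1.17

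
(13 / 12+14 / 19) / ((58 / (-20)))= -2075 / 3306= -0.63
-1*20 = -20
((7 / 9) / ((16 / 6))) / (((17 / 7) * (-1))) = -49 / 408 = -0.12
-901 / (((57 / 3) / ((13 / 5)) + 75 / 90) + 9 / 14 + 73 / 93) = -94.16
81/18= 9/2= 4.50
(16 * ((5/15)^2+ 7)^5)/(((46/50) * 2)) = 214748364800/1358127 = 158120.97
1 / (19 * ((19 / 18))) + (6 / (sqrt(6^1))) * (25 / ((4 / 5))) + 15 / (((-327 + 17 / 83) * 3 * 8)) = 3756041 / 78334112 + 125 * sqrt(6) / 4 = 76.59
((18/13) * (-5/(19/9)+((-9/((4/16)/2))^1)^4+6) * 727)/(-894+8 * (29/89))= -297338107095891/9797749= -30347593.83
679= 679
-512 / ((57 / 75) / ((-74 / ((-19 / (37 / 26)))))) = -17523200 / 4693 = -3733.90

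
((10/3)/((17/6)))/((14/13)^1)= 130/119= 1.09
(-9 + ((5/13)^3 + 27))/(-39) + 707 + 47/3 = 20626859/28561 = 722.20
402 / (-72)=-67 / 12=-5.58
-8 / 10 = -4 / 5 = -0.80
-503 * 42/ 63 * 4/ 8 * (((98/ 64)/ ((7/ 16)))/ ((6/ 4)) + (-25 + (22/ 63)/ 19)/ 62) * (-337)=24284654393/ 222642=109074.90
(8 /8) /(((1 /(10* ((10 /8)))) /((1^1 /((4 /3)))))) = 75 /8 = 9.38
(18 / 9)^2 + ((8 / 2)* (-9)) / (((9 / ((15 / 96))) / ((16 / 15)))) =3.33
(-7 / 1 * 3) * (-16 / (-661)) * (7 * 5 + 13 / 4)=-12852 / 661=-19.44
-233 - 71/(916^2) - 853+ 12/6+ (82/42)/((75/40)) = -286228873757/264302640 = -1082.96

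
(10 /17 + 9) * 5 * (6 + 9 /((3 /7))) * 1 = 22005 /17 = 1294.41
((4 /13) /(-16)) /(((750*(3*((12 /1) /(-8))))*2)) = 1 /351000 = 0.00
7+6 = 13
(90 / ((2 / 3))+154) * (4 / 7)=1156 / 7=165.14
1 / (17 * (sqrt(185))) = sqrt(185) / 3145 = 0.00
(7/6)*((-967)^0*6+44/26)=350/39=8.97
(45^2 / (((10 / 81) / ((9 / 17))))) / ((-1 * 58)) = -295245 / 1972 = -149.72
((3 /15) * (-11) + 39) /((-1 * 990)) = -92 /2475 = -0.04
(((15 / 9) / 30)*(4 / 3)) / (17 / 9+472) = 2 / 12795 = 0.00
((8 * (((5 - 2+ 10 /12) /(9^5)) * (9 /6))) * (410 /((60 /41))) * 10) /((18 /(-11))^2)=23391115 /28697814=0.82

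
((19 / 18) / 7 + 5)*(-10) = -3245 / 63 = -51.51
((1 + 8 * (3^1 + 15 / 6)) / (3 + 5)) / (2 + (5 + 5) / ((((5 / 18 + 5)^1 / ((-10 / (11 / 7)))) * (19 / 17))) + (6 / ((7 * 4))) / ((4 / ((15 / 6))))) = -2501730 / 3849011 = -0.65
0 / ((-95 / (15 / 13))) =0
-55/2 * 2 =-55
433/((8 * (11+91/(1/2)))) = 433/1544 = 0.28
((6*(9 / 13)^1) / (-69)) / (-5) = 18 / 1495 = 0.01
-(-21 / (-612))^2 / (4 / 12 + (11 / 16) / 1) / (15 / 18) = -2 / 1445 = -0.00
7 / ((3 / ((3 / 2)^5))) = 567 / 32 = 17.72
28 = 28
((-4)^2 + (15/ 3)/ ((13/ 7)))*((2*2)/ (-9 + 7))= -486/ 13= -37.38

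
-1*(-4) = 4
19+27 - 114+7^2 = -19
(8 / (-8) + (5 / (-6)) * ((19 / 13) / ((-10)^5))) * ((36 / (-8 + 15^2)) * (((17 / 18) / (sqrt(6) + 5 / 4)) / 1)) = 26519677 / 600873000 - 26519677 * sqrt(6) / 751091250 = -0.04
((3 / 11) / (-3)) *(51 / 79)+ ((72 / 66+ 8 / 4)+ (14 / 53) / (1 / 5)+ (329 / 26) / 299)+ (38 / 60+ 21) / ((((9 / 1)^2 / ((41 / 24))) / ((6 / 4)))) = 35356815781351 / 6960435973920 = 5.08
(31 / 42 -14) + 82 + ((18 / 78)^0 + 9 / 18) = 1475 / 21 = 70.24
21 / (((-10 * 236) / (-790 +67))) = 15183 / 2360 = 6.43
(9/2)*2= 9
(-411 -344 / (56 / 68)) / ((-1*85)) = 5801 / 595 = 9.75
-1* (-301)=301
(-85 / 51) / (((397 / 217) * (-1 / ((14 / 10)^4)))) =521017 / 148875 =3.50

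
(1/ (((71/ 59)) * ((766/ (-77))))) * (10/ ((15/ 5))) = -22715/ 81579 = -0.28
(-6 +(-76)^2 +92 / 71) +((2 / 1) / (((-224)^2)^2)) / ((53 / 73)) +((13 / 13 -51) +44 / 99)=243930969185236535 / 42632304132096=5721.74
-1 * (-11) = 11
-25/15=-5/3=-1.67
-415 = -415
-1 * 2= -2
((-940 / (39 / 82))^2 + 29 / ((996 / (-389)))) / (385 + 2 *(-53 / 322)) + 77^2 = 502997964583429 / 31273925904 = 16083.62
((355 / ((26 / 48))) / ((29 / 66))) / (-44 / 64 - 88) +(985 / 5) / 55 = -11801633 / 891605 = -13.24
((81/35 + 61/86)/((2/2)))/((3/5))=9101/1806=5.04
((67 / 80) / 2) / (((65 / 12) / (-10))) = -201 / 260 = -0.77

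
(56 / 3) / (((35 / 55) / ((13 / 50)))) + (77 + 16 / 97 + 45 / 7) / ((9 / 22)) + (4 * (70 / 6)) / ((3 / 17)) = 72783664 / 152775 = 476.41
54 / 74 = 27 / 37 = 0.73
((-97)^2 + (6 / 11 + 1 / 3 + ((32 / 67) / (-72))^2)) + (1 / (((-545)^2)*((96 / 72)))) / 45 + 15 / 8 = 447250530973801091 / 47520423819000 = 9411.75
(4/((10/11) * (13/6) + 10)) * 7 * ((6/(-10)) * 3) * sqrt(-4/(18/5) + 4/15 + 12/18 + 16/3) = -5544 * sqrt(290)/9875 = -9.56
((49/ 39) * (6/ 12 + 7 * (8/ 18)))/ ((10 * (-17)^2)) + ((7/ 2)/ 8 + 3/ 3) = 1.44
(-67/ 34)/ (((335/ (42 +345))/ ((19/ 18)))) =-817/ 340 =-2.40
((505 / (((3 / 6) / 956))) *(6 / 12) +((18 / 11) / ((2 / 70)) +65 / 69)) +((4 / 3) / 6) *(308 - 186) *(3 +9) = 366721133 / 759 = 483163.55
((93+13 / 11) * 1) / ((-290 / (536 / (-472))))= 34706 / 94105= 0.37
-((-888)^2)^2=-621801639936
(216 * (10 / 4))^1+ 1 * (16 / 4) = 544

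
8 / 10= 4 / 5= 0.80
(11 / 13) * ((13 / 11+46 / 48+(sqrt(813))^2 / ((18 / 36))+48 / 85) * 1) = 36548137 / 26520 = 1378.13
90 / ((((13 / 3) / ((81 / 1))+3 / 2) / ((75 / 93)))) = 218700 / 4681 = 46.72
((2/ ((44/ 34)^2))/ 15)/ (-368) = -289/ 1335840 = -0.00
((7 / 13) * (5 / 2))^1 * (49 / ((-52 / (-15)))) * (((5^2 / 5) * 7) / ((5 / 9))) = 1620675 / 1352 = 1198.72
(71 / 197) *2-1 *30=-5768 / 197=-29.28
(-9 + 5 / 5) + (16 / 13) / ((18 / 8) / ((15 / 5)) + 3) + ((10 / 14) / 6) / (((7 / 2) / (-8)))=-75904 / 9555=-7.94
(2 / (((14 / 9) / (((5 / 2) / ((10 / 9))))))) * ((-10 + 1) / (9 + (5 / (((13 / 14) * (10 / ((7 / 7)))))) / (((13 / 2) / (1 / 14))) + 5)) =-13689 / 7364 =-1.86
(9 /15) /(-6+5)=-3 /5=-0.60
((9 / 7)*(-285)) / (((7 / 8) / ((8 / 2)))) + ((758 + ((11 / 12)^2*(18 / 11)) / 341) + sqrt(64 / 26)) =-11144575 / 12152 + 4*sqrt(26) / 13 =-915.53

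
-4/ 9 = -0.44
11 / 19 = 0.58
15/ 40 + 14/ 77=0.56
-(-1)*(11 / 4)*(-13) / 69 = -143 / 276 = -0.52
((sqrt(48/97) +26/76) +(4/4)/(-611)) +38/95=4 * sqrt(291)/97 +85961/116090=1.44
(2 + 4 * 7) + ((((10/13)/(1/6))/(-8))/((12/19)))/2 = 6145/208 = 29.54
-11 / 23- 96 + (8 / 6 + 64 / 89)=-579869 / 6141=-94.43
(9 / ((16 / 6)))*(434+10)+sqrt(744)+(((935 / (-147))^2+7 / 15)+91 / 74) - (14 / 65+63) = 1504.71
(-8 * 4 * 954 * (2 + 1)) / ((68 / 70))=-1602720 / 17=-94277.65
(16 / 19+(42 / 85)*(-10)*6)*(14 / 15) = -130256 / 4845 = -26.88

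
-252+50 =-202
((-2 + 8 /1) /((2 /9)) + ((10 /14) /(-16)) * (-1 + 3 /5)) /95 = 1513 /5320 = 0.28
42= 42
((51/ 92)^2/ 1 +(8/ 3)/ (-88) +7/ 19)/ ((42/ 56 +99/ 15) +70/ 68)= 291141575/ 3779859468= 0.08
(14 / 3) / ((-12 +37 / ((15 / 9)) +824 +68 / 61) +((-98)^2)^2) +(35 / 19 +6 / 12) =7511373297077 / 3207103136214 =2.34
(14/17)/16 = 7/136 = 0.05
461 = 461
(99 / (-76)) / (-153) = 11 / 1292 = 0.01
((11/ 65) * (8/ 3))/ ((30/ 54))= 264/ 325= 0.81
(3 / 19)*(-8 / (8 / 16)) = -2.53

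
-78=-78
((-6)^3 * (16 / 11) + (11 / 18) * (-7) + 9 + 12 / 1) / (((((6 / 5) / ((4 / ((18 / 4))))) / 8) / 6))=-9423520 / 891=-10576.34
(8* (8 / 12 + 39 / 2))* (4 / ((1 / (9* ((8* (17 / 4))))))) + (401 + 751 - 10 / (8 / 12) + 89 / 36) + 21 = 7150769 / 36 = 198632.47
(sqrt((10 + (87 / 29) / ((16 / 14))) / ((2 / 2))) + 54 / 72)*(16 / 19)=12 / 19 + 4*sqrt(202) / 19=3.62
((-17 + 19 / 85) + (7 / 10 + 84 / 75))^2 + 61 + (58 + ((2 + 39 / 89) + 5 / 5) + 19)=23479042841 / 64302500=365.13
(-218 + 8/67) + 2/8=-58325/268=-217.63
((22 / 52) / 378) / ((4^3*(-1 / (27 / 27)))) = -11 / 628992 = -0.00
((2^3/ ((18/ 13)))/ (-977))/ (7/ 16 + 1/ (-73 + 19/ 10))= -0.01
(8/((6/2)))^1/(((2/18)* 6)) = 4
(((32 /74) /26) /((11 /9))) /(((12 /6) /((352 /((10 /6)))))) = 1.44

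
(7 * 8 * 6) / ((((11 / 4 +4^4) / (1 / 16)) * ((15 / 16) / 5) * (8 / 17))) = 952 / 1035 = 0.92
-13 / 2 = -6.50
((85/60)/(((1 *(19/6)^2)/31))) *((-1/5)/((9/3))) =-527/1805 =-0.29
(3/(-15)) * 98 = -19.60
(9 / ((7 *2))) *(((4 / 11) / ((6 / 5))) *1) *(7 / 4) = 15 / 44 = 0.34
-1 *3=-3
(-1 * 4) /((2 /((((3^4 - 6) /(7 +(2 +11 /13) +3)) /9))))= -1.30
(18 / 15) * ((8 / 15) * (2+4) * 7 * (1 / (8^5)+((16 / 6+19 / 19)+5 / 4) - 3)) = 1318933 / 25600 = 51.52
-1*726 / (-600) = 121 / 100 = 1.21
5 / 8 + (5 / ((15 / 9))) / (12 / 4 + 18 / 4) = 41 / 40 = 1.02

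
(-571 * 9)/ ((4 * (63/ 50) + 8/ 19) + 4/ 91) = -74044425/ 79318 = -933.51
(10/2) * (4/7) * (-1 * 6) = -120/7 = -17.14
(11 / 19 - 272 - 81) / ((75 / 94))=-209808 / 475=-441.70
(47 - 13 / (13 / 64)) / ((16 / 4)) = -17 / 4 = -4.25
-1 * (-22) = 22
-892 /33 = -27.03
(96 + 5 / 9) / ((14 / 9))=869 / 14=62.07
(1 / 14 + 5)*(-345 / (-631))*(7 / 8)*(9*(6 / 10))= 132273 / 10096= 13.10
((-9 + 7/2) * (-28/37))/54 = 77/999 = 0.08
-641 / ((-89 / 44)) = 28204 / 89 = 316.90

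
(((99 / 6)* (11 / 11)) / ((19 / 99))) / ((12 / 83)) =90387 / 152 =594.65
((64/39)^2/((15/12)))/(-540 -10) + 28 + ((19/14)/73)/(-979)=484146845699/17293389750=28.00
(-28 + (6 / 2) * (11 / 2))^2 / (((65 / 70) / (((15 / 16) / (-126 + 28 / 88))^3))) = -19010673 / 321603423232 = -0.00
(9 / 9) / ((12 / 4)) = 1 / 3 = 0.33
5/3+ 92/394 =1123/591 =1.90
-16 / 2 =-8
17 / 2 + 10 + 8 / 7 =275 / 14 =19.64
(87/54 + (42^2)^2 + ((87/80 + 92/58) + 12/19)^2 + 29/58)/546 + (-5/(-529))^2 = 2175394233592737119503/381708321430924800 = 5699.10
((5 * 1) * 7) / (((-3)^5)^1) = -35 / 243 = -0.14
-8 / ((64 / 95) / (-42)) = 498.75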